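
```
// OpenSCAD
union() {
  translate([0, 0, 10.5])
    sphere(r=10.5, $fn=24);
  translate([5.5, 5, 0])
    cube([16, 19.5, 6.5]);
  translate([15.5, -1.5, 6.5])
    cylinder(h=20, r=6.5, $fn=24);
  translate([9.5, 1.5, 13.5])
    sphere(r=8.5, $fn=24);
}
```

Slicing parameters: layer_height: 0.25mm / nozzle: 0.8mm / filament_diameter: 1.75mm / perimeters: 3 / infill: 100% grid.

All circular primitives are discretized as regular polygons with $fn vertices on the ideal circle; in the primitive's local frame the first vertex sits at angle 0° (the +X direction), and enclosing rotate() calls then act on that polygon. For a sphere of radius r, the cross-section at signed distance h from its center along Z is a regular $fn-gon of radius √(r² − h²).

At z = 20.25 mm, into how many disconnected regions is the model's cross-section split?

At z = 20.25 mm: the sphere: section is a regular 24-gon, circumradius = √(r²−h²) = √(10.5²−9.75²) = 3.897; the cube at (5.5, 5) does not reach this height (z outside [0, 6.5]); the r=6.5 cylinder at (15.5, -1.5) contributes a regular 24-gon of circumradius 6.5; the r=8.5 sphere at (9.5, 1.5) slices to a regular 24-gon of circumradius 5.166 (√(r²−h²) with h=6.75 from center); Combining (union): the regions partially overlap (shared area 32.04 mm²), so overlapping operands fuse into one piece — 2 connected regions. The result has 2 disconnected regions.

2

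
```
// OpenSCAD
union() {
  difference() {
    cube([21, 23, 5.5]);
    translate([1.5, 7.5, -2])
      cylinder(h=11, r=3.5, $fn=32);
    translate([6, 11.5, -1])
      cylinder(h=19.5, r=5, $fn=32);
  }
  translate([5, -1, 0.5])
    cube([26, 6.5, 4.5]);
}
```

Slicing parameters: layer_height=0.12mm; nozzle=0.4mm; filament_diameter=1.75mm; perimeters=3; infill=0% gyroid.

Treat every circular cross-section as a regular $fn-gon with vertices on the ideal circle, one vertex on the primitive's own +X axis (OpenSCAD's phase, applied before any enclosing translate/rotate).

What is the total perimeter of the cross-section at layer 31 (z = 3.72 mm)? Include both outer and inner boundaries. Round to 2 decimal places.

At z = 3.72 mm: the 21×23 cube contributes its full rectangle (perimeter 88.00 mm); the r=3.5 cylinder at (1.5, 7.5) gives a regular 32-gon of circumradius 3.5 (constant along its height) (perimeter = 2·32·3.500·sin(180°/32) = 21.96 mm); the cylinder at (6, 11.5): section is a regular 32-gon, circumradius r=5 (perimeter = 2·32·5.000·sin(180°/32) = 31.37 mm); Subtracting the remaining from the first: starting from the 21×23 cube, the r=3.5 cylinder at (1.5, 7.5) partially overlaps it — only the 29.25 mm² overlap (of its 38.24 mm²) is removed, clipping the outline; the r=5 cylinder at (6, 11.5) partially overlaps it — only the 68.21 mm² overlap (of its 78.04 mm²) is removed, clipping the outline — boundary = 114.19 mm; the 26×6.5 cube at (5, -1) contributes its full rectangle (perimeter 65.00 mm); Taking the union: the regions partially overlap (shared area 88.00 mm²), so the edge portions inside another operand are dropped and the merged outline is re-measured after clipping — boundary = 136.19 mm. Overall, the cross-section is a single solid region. Total boundary length (outer) = 136.19 mm.

136.19 mm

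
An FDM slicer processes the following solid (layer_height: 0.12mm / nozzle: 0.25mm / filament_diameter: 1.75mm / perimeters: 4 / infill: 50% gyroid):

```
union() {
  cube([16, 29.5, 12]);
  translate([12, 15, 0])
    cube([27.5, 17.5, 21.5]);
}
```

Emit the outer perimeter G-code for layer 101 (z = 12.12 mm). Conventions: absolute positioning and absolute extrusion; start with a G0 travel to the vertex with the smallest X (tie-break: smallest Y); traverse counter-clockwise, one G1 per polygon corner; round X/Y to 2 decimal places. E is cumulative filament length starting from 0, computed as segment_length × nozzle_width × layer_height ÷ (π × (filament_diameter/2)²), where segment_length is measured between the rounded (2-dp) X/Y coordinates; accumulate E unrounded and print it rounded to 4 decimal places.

G0 X12.00 Y15.00 Z12.12
G1 X39.50 Y15.00 E0.3430
G1 X39.50 Y32.50 E0.5613
G1 X12.00 Y32.50 E0.9043
G1 X12.00 Y15.00 E1.1225

At z = 12.12 mm: the cube is not intersected at this z (z outside [0, 12]); the 27.5×17.5 cube at (12, 15) contributes its full rectangle; Combining (union): only the 27.5×17.5 cube at (12, 15) is present, so the union is just that shape — 1 connected region. The outline is a single polygon with 4 vertices. Extrusion per mm of travel: 0.25 × 0.12 / (π × 0.875²) = 0.012473. Accumulating E over each segment gives final E = 1.1225.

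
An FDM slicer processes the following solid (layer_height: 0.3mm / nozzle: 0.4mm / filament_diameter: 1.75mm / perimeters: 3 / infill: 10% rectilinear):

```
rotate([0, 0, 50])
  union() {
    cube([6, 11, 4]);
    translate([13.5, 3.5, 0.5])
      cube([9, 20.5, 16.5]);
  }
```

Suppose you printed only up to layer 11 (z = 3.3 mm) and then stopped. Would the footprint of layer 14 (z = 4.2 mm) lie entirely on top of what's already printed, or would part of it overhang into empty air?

entirely on top

Compare the two slices. At z = 3.3: the 6×11 cube contributes its full rectangle (area 66.00 mm²); the 9×20.5 cube at (13.5, 3.5) contributes its full rectangle (area 184.50 mm²); Merging all regions: the 2 present regions are separate (no shared area or edge), so areas and boundary lengths simply add and each stays a separate island — area = 250.50 mm²; (whole slice rotated 50° about Z — lengths, areas and connectivity unchanged). At z = 4.2: the cube does not reach this height (z outside [0, 4]); the cube at (13.5, 3.5) (footprint 9×20.5) is included at this height (area 184.50 mm²); Merging all regions: only the 9×20.5 cube at (13.5, 3.5) is present, so the union is just that shape — area = 184.50 mm²; (whole slice rotated 50° about Z — lengths, areas and connectivity unchanged). Checking containment: the cross-section at z = 4.2 is a subset of the cross-section at z = 3.3.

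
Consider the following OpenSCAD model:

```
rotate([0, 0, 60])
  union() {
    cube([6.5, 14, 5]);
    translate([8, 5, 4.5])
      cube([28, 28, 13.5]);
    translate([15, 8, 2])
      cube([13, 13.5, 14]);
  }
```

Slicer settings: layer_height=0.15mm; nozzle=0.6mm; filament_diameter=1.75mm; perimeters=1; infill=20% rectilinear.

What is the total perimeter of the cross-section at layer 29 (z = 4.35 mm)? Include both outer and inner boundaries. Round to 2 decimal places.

94.00 mm

At z = 4.35 mm: the cube is present — its section is the full 6.5×14 rectangle (perimeter 41.00 mm); the cube at (8, 5) is absent (z outside [4.5, 18]); the cube at (15, 8) is present — its section is the full 13×13.5 rectangle (perimeter 53.00 mm); Merging all regions: the 2 present regions are separate (no shared area or edge), so areas and boundary lengths simply add and each stays a separate island — boundary = 94.00 mm; (whole slice rotated 60° about Z — lengths, areas and connectivity unchanged). Overall, the cross-section has 2 separate islands. Total boundary length (outer) = 94.00 mm.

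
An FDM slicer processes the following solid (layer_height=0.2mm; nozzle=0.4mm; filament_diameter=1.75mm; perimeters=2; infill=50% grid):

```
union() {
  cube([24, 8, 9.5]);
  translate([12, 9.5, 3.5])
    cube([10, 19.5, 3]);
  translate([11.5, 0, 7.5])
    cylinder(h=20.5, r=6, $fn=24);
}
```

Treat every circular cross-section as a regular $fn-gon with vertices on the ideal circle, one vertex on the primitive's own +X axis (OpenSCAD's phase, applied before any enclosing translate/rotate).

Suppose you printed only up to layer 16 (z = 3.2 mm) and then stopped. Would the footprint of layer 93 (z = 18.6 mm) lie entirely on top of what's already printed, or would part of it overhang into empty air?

Compare the two slices. At z = 3.2: the cube is present — its section is the full 24×8 rectangle (area 192.00 mm²); the cube at (12, 9.5) is not intersected at this z (z outside [3.5, 6.5]); the cylinder at (11.5, 0) does not reach this height (z outside [7.5, 28]); Taking the union: only the 24×8 cube is present, so the union is just that shape — area = 192.00 mm². At z = 18.6: the cube does not reach this height (z outside [0, 9.5]); the cube at (12, 9.5) does not reach this height (z outside [3.5, 6.5]); the r=6 cylinder at (11.5, 0) gives a regular 24-gon of circumradius 6 (constant along its height) (area = (24/2)·6.000²·sin(360°/24) = 111.81 mm²); Merging all regions: only the r=6 cylinder at (11.5, 0) is present, so the union is just that shape — area = 111.81 mm². Checking containment: at z = 18.6 the cross-section extends beyond the z = 3.2 cross-section by about 55.90 mm².

part overhangs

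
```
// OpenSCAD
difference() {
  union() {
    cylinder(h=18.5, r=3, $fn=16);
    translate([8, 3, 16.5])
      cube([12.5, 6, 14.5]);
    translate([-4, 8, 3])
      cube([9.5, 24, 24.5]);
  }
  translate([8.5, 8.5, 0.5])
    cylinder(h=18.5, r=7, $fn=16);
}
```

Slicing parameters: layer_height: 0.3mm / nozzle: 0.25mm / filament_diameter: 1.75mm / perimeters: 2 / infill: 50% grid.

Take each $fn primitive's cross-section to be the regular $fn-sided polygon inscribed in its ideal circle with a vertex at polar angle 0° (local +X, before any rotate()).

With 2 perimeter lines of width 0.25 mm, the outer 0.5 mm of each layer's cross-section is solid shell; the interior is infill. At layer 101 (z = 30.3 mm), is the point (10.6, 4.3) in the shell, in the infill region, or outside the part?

At z = 30.3 mm: the cylinder does not reach this height (z outside [0, 18.5]); the cube at (8, 3) is present — its section is the full 12.5×6 rectangle; the cube at (-4, 8) is not intersected at this z (z outside [3, 27.5]); Taking the union: only the 12.5×6 cube at (8, 3) is present, so the union is just that shape — 1 connected region; the cylinder at (8.5, 8.5) is not intersected at this z (z outside [0.5, 19]); After the difference (first − rest): none of the subtracted shapes is present at this height, so that combined region is unchanged — 1 connected region. Overall, the cross-section is a single solid region. The nearest boundary edge runs (8.00, 3.00)→(20.50, 3.00); distance from the point to it = 1.30 mm. The point is inside the cross-section and 1.30 mm from the nearest boundary — more than the 0.5 mm shell width (2 × 0.25), so it's in the infill interior.

infill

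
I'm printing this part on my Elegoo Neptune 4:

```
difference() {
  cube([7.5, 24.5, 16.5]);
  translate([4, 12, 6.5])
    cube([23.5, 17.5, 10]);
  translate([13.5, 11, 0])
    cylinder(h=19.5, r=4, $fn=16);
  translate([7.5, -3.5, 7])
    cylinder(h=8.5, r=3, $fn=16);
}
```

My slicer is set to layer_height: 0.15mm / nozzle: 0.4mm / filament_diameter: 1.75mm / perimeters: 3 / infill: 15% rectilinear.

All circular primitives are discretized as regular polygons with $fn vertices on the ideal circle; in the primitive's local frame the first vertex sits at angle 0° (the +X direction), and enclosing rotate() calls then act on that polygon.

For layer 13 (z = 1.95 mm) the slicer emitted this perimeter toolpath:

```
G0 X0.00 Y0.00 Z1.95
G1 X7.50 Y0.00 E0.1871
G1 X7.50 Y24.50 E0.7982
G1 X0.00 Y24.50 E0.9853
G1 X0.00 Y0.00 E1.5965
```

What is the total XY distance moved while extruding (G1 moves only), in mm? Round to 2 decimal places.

64.00 mm

Sum the Euclidean lengths of each G1 segment: total = 64.00 mm.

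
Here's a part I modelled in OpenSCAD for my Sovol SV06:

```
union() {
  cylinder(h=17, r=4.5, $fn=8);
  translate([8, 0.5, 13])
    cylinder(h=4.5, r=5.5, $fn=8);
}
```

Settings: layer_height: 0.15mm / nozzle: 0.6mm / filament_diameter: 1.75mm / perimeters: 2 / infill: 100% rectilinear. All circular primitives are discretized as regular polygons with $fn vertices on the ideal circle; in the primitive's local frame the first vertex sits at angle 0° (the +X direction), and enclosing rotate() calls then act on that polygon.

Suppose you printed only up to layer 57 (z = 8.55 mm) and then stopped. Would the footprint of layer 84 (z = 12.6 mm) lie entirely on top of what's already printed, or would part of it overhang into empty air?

Compare the two slices. At z = 8.55: the r=4.5 cylinder gives a regular 8-gon of circumradius 4.5 (constant along its height) (area = (8/2)·4.500²·sin(360°/8) = 57.28 mm²); the cylinder at (8, 0.5) is not intersected at this z (z outside [13, 17.5]); Combining (union): only the r=4.5 cylinder is present, so the union is just that shape — area = 57.28 mm². At z = 12.6: the cylinder: section is a regular 8-gon, circumradius r=4.5 (area = (8/2)·4.500²·sin(360°/8) = 57.28 mm²); the cylinder at (8, 0.5) is absent (z outside [13, 17.5]); Merging all regions: only the r=4.5 cylinder is present, so the union is just that shape — area = 57.28 mm². Checking containment: the cross-section at z = 12.6 is a subset of the cross-section at z = 8.55.

entirely on top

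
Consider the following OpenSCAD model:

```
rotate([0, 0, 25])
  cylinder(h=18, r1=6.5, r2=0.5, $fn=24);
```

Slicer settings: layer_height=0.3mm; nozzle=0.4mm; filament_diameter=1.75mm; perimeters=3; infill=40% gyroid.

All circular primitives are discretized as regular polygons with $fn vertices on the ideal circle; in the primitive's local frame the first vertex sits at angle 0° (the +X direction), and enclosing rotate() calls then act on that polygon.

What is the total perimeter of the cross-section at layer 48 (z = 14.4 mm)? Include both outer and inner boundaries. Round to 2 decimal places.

At z = 14.4 mm: the cone: at t=0.800 of its height the radius interpolates to r₁+(r₂−r₁)t = 1.700, giving a regular 24-gon of that circumradius (perimeter = 2·24·1.700·sin(180°/24) = 10.65 mm); (whole slice rotated 25° about Z — lengths, areas and connectivity unchanged). Overall, the cross-section is a single solid region. Total boundary length (outer) = 10.65 mm.

10.65 mm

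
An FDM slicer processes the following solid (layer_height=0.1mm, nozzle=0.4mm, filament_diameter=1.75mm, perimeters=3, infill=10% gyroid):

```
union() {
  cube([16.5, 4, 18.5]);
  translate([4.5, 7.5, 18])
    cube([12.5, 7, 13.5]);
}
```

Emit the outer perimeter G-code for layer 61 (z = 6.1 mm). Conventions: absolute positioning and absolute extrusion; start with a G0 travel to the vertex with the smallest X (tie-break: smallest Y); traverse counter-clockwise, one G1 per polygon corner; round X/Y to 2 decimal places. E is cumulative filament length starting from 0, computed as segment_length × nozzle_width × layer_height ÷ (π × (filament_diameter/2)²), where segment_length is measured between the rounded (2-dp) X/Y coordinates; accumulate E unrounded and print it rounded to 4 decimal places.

At z = 6.1 mm: the cube (footprint 16.5×4) is included at this height; the cube at (4.5, 7.5) is absent (z outside [18, 31.5]); Combining (union): only the 16.5×4 cube is present, so the union is just that shape — 1 connected region. The outline is a single polygon with 4 vertices. Extrusion per mm of travel: 0.4 × 0.1 / (π × 0.875²) = 0.016630. Accumulating E over each segment gives final E = 0.6818.

G0 X0.00 Y0.00 Z6.10
G1 X16.50 Y0.00 E0.2744
G1 X16.50 Y4.00 E0.3409
G1 X0.00 Y4.00 E0.6153
G1 X0.00 Y0.00 E0.6818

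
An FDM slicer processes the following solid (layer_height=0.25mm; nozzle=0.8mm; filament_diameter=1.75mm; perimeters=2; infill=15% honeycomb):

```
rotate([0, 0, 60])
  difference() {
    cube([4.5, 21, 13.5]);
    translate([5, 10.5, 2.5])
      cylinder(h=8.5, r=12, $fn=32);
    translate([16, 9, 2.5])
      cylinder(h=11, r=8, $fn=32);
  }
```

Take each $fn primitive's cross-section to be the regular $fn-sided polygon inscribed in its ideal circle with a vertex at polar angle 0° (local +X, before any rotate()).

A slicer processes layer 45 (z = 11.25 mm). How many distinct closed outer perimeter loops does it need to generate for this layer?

At z = 11.25 mm: the 4.5×21 cube contributes its full rectangle; the cylinder at (5, 10.5) does not reach this height (z outside [2.5, 11]); the r=8 cylinder at (16, 9) gives a regular 32-gon of circumradius 8 (constant along its height); Taking the first minus the rest: starting from the 4.5×21 cube, the r=8 cylinder at (16, 9) misses the remaining region (no effect) — 1 connected region; (rotated 60° about Z; rotation is an isometry so areas/perimeters/island counts are preserved). The result has 1 disconnected region.

1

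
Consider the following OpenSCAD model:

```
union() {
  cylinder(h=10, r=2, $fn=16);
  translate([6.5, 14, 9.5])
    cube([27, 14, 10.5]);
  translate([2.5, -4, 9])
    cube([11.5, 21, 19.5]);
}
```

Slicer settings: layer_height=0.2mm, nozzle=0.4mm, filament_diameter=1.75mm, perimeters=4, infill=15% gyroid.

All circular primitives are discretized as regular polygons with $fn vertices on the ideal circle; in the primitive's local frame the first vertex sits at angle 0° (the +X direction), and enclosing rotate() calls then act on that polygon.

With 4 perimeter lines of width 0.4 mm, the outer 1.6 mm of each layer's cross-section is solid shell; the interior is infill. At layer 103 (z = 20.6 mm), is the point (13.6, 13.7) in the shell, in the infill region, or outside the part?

shell

At z = 20.6 mm: the cylinder does not reach this height (z outside [0, 10]); the cube at (6.5, 14) is not intersected at this z (z outside [9.5, 20]); the cube at (2.5, -4) (footprint 11.5×21) is included at this height; Merging all regions: only the 11.5×21 cube at (2.5, -4) is present, so the union is just that shape — 1 connected region. Overall, the cross-section is a single solid region. The nearest boundary edge runs (14.00, -4.00)→(14.00, 17.00); distance from the point to it = 0.40 mm. The point is inside the cross-section, 0.40 mm from the nearest boundary — within the 1.6 mm shell band (4 × 0.4).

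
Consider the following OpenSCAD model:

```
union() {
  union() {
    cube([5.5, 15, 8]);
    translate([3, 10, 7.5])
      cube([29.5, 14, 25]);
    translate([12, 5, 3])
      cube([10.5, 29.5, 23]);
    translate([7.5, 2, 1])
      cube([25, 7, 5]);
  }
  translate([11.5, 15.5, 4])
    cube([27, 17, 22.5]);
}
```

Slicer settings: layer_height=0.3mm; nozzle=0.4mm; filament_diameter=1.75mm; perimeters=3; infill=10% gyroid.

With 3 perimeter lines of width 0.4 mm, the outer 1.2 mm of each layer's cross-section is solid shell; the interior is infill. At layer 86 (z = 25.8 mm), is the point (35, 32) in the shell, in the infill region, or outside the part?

At z = 25.8 mm: the cube is absent (z outside [0, 8]); the 29.5×14 cube at (3, 10) contributes its full rectangle; the cube at (12, 5) is present — its section is the full 10.5×29.5 rectangle; the cube at (7.5, 2) is absent (z outside [1, 6]); Merging all regions: the regions partially overlap (shared area 147.00 mm²), so overlapping operands fuse into one piece — 1 connected region; the cube at (11.5, 15.5) (footprint 27×17) is included at this height; Merging all regions: the regions partially overlap (shared area 267.75 mm²), so overlapping operands fuse into one piece — 1 connected region. Overall, the cross-section is a single solid region. The nearest boundary edge runs (22.50, 32.50)→(38.50, 32.50); distance from the point to it = 0.50 mm. The point is inside the cross-section, 0.50 mm from the nearest boundary — within the 1.2 mm shell band (3 × 0.4).

shell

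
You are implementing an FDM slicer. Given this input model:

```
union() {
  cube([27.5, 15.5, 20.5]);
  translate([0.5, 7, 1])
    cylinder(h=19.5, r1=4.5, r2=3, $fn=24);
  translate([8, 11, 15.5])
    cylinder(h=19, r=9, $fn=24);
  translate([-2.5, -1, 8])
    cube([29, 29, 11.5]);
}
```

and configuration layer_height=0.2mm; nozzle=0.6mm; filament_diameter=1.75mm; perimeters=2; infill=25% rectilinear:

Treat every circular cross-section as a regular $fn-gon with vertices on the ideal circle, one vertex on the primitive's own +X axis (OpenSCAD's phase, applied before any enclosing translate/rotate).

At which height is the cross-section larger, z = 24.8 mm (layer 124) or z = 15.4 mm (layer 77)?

Layer 124 (z = 24.8): the cube does not reach this height (z outside [0, 20.5]); the cone at (0.5, 7) is absent (z outside [1, 20.5]); the r=9 cylinder at (8, 11) gives a regular 24-gon of circumradius 9 (constant along its height) (area = (24/2)·9.000²·sin(360°/24) = 251.57 mm²); the cube at (-2.5, -1) is not intersected at this z (z outside [8, 19.5]); Taking the union: only the r=9 cylinder at (8, 11) is present, so the union is just that shape — area = 251.57 mm². So its area = 251.57 mm². Layer 77 (z = 15.4): the cube is present — its section is the full 27.5×15.5 rectangle (area 426.25 mm²); the cone at (0.5, 7) (r1=4.5→r2=3) has section circumradius 3.392 here — a regular 24-gon (area = (24/2)·3.392²·sin(360°/24) = 35.74 mm²); the cylinder at (8, 11) does not reach this height (z outside [15.5, 34.5]); the cube at (-2.5, -1) (footprint 29×29) is included at this height (area 841.00 mm²); Combining (union): the regions partially overlap — summed areas 1302.99 mm² minus the doubly-counted overlap 445.72 mm² gives 857.27 mm² — area = 857.27 mm². So its area = 857.27 mm². Layer 77 is larger (857.27 vs 251.57 mm²).

layer 77 (z = 15.4 mm)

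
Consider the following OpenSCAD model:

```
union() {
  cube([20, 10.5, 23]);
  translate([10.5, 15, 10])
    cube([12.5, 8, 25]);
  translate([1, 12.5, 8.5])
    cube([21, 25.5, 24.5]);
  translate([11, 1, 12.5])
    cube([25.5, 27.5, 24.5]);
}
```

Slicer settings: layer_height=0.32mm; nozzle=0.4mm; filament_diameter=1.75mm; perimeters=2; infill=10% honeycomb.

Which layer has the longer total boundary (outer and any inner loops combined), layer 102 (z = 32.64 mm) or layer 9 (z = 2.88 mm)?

Layer 102 (z = 32.64): the cube is absent (z outside [0, 23]); the cube at (10.5, 15) is present — its section is the full 12.5×8 rectangle (perimeter 41.00 mm); the cube at (1, 12.5) is present — its section is the full 21×25.5 rectangle (perimeter 93.00 mm); the cube at (11, 1) is present — its section is the full 25.5×27.5 rectangle (perimeter 106.00 mm); Combining (union): the regions partially overlap (shared area 276.00 mm²), so the edge portions inside another operand are dropped and the merged outline is re-measured after clipping — boundary = 145.00 mm. So its perimeter = 145.00 mm. Layer 9 (z = 2.88): the cube (footprint 20×10.5) is included at this height (perimeter 61.00 mm); the cube at (10.5, 15) is absent (z outside [10, 35]); the cube at (1, 12.5) is not intersected at this z (z outside [8.5, 33]); the cube at (11, 1) is not intersected at this z (z outside [12.5, 37]); Merging all regions: only the 20×10.5 cube is present, so the union is just that shape — boundary = 61.00 mm. So its perimeter = 61.00 mm. Layer 102 is larger (145.00 vs 61.00 mm).

layer 102 (z = 32.64 mm)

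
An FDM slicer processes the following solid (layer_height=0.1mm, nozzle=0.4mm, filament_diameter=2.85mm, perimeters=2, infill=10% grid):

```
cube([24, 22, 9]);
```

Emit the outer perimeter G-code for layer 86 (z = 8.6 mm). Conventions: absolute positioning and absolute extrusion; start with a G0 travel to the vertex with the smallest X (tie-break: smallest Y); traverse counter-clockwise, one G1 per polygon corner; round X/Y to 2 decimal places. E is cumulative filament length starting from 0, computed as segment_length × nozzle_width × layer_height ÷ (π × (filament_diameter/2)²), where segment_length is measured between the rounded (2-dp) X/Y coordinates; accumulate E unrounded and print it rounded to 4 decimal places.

At z = 8.6 mm: the cube (footprint 24×22) is included at this height. The outline is a single polygon with 4 vertices. Extrusion per mm of travel: 0.4 × 0.1 / (π × 1.425²) = 0.006270. Accumulating E over each segment gives final E = 0.5769.

G0 X0.00 Y0.00 Z8.60
G1 X24.00 Y0.00 E0.1505
G1 X24.00 Y22.00 E0.2884
G1 X0.00 Y22.00 E0.4389
G1 X0.00 Y0.00 E0.5769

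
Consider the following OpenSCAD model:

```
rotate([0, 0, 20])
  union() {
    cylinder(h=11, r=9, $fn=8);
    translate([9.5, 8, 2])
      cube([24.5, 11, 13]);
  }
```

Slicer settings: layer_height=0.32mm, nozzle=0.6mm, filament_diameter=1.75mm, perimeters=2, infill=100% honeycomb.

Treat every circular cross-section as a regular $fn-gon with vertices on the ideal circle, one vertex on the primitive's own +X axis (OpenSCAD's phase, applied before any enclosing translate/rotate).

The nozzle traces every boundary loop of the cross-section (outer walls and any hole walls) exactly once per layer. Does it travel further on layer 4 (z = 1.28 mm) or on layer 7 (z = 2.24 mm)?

layer 7 (z = 2.24 mm)

Layer 4 (z = 1.28): the r=9 cylinder gives a regular 8-gon of circumradius 9 (constant along its height) (perimeter = 2·8·9.000·sin(180°/8) = 55.11 mm); the cube at (9.5, 8) is not intersected at this z (z outside [2, 15]); Combining (union): only the r=9 cylinder is present, so the union is just that shape — boundary = 55.11 mm; (whole slice rotated 20° about Z — lengths, areas and connectivity unchanged). So its perimeter = 55.11 mm. Layer 7 (z = 2.24): the r=9 cylinder contributes a regular 8-gon of circumradius 9 (perimeter = 2·8·9.000·sin(180°/8) = 55.11 mm); the cube at (9.5, 8) (footprint 24.5×11) is included at this height (perimeter 71.00 mm); Combining (union): the 2 present regions are separate (no shared area or edge), so areas and boundary lengths simply add and each stays a separate island — boundary = 126.11 mm; (rotated 20° about Z; rotation is an isometry so areas/perimeters/island counts are preserved). So its perimeter = 126.11 mm. Layer 7 is larger (126.11 vs 55.11 mm).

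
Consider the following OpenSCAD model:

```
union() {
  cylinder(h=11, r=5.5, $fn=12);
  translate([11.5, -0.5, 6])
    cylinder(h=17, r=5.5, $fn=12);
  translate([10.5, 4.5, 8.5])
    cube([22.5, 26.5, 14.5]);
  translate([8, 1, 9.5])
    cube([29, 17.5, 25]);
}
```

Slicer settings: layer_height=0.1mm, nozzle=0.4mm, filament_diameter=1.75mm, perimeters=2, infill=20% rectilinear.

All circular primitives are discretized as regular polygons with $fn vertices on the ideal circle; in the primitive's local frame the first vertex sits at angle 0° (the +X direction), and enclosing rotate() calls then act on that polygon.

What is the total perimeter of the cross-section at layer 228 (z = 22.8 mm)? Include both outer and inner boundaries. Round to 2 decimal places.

At z = 22.8 mm: the cylinder is not intersected at this z (z outside [0, 11]); the cylinder at (11.5, -0.5): section is a regular 12-gon, circumradius r=5.5 (perimeter = 2·12·5.500·sin(180°/12) = 34.16 mm); the cube at (10.5, 4.5) (footprint 22.5×26.5) is included at this height (perimeter 98.00 mm); the cube at (8, 1) is present — its section is the full 29×17.5 rectangle (perimeter 93.00 mm); Merging all regions: the regions partially overlap (shared area 341.89 mm²), so the edge portions inside another operand are dropped and the merged outline is re-measured after clipping — boundary = 130.16 mm. Overall, the cross-section is a single solid region. Total boundary length (outer) = 130.16 mm.

130.16 mm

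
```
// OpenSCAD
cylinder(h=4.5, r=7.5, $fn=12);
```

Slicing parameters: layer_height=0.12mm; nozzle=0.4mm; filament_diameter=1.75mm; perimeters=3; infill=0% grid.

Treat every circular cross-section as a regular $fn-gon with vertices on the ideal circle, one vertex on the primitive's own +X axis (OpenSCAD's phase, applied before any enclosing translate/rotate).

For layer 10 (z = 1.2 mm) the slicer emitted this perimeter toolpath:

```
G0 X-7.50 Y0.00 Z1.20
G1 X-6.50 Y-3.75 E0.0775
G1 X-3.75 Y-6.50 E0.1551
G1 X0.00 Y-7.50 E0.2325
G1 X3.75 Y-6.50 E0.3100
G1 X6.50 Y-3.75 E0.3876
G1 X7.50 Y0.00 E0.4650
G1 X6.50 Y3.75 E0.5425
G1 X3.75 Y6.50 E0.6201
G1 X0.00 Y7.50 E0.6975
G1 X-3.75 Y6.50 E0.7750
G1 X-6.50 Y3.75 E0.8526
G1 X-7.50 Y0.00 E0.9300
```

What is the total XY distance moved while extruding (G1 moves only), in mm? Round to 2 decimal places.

46.60 mm

Sum the Euclidean lengths of each G1 segment: total = 46.60 mm.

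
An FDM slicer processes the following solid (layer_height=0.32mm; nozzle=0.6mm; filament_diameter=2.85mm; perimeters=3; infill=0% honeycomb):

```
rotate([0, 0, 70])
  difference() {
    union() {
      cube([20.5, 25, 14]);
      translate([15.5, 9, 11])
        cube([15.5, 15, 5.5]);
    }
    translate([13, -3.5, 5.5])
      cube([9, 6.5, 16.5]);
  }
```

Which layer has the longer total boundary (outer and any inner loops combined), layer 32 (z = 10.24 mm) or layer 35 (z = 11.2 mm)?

layer 35 (z = 11.2 mm)

Layer 32 (z = 10.24): the cube (footprint 20.5×25) is included at this height (perimeter 91.00 mm); the cube at (15.5, 9) does not reach this height (z outside [11, 16.5]); Combining (union): only the 20.5×25 cube is present, so the union is just that shape — boundary = 91.00 mm; the cube at (13, -3.5) (footprint 9×6.5) is included at this height (perimeter 31.00 mm); After the difference (first − rest): starting from the result so far, the 9×6.5 cube at (13, -3.5) partially overlaps it — only the 22.50 mm² overlap (of its 58.50 mm²) is removed, clipping the outline — boundary = 91.00 mm; (whole slice rotated 70° about Z — lengths, areas and connectivity unchanged). So its perimeter = 91.00 mm. Layer 35 (z = 11.2): the cube is present — its section is the full 20.5×25 rectangle (perimeter 91.00 mm); the cube at (15.5, 9) (footprint 15.5×15) is included at this height (perimeter 61.00 mm); Combining (union): the regions partially overlap (shared area 75.00 mm²), so the edge portions inside another operand are dropped and the merged outline is re-measured after clipping — boundary = 112.00 mm; the 9×6.5 cube at (13, -3.5) contributes its full rectangle (perimeter 31.00 mm); After the difference (first − rest): starting from that combined region, the 9×6.5 cube at (13, -3.5) partially overlaps it — only the 22.50 mm² overlap (of its 58.50 mm²) is removed, clipping the outline — boundary = 112.00 mm; (rotated 70° about Z; rotation is an isometry so areas/perimeters/island counts are preserved). So its perimeter = 112.00 mm. Layer 35 is larger (112.00 vs 91.00 mm).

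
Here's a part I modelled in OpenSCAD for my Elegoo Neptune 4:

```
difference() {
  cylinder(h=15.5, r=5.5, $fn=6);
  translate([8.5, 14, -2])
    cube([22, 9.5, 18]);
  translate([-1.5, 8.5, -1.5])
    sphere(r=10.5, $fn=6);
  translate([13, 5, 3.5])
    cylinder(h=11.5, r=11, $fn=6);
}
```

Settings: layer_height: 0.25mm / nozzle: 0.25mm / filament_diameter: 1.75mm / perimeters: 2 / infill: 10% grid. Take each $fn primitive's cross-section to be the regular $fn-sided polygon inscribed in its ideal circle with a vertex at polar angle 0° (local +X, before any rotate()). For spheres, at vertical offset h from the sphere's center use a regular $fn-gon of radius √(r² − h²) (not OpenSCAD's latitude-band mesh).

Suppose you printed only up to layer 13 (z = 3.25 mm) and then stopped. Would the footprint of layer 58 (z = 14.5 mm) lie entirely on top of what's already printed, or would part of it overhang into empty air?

part overhangs

Compare the two slices. At z = 3.25: the cylinder: section is a regular 6-gon, circumradius r=5.5 (area = (6/2)·5.500²·sin(360°/6) = 78.59 mm²); the cube at (8.5, 14) is present — its section is the full 22×9.5 rectangle (area 209.00 mm²); the r=10.5 sphere at (-1.5, 8.5) contributes a regular 6-gon of circumradius √(10.5²−4.75²) = 9.364 (area = (6/2)·9.364²·sin(360°/6) = 227.82 mm²); the cylinder at (13, 5) is not intersected at this z (z outside [3.5, 15]); After the difference (first − rest): starting from the r=5.5 cylinder (78.59 mm²), the 22×9.5 cube at (8.5, 14) misses the remaining region (no effect); the r=10.5 sphere at (-1.5, 8.5) partially overlaps it — only the 33.19 mm² overlap (of its 227.82 mm²) is removed, clipping the outline — area = 45.40 mm². At z = 14.5: the r=5.5 cylinder contributes a regular 6-gon of circumradius 5.5 (area = (6/2)·5.500²·sin(360°/6) = 78.59 mm²); the cube at (8.5, 14) (footprint 22×9.5) is included at this height (area 209.00 mm²); the sphere at (-1.5, 8.5) is absent (|z−center|=16.000 > r=10.5); the r=11 cylinder at (13, 5) gives a regular 6-gon of circumradius 11 (constant along its height) (area = (6/2)·11.000²·sin(360°/6) = 314.37 mm²); Taking the first minus the rest: starting from the r=5.5 cylinder (78.59 mm²), the 22×9.5 cube at (8.5, 14) misses the remaining region (no effect); the r=11 cylinder at (13, 5) partially overlaps it — only the 3.08 mm² overlap (of its 314.37 mm²) is removed, clipping the outline — area = 75.51 mm². Checking containment: at z = 14.5 the cross-section extends beyond the z = 3.25 cross-section by about 31.46 mm².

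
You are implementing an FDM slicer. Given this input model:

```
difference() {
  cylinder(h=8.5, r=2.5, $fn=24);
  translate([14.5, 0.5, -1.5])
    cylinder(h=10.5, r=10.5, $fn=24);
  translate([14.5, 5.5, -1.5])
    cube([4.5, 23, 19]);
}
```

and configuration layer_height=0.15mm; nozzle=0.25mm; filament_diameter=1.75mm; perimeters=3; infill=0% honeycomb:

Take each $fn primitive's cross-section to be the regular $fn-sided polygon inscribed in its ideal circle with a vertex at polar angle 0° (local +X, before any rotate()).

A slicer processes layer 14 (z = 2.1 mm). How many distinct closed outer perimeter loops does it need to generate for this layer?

At z = 2.1 mm: the r=2.5 cylinder gives a regular 24-gon of circumradius 2.5 (constant along its height); the cylinder at (14.5, 0.5): section is a regular 24-gon, circumradius r=10.5; the cube at (14.5, 5.5) is present — its section is the full 4.5×23 rectangle; Subtracting the remaining from the first: starting from the r=2.5 cylinder, the r=10.5 cylinder at (14.5, 0.5) misses the remaining region (no effect); the 4.5×23 cube at (14.5, 5.5) misses the remaining region (no effect) — 1 connected region. The result has 1 disconnected region.

1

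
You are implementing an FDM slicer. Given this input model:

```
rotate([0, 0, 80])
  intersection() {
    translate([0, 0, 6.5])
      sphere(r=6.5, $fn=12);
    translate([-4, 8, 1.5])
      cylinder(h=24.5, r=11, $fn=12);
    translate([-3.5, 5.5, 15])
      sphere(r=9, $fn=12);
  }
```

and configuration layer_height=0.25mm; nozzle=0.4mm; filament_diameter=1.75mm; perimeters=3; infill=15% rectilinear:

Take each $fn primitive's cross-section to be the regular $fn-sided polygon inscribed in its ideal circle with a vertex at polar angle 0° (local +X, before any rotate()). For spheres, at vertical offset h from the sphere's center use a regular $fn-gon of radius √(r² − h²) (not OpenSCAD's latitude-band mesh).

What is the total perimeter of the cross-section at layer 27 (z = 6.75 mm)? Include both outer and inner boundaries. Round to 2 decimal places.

16.05 mm

At z = 6.75 mm: the sphere: section is a regular 12-gon, circumradius = √(r²−h²) = √(6.5²−0.25²) = 6.495 (perimeter = 2·12·6.495·sin(180°/12) = 40.35 mm); the cylinder at (-4, 8): section is a regular 12-gon, circumradius r=11 (perimeter = 2·12·11.000·sin(180°/12) = 68.33 mm); the r=9 sphere at (-3.5, 5.5) slices to a regular 12-gon of circumradius 3.597 (√(r²−h²) with h=8.25 from center) (perimeter = 2·12·3.597·sin(180°/12) = 22.34 mm); Keeping only the common overlap: the r=11 cylinder at (-4, 8) partially overlaps the r=6.5 sphere; clipping to the common part keeps 77.97 mm²; the r=9 sphere at (-3.5, 5.5) partially overlaps the running intersection; clipping to the common part keeps 15.99 mm² — boundary = 16.05 mm; (rotated 80° about Z; rotation is an isometry so areas/perimeters/island counts are preserved). Overall, the cross-section is a single solid region. Total boundary length (outer) = 16.05 mm.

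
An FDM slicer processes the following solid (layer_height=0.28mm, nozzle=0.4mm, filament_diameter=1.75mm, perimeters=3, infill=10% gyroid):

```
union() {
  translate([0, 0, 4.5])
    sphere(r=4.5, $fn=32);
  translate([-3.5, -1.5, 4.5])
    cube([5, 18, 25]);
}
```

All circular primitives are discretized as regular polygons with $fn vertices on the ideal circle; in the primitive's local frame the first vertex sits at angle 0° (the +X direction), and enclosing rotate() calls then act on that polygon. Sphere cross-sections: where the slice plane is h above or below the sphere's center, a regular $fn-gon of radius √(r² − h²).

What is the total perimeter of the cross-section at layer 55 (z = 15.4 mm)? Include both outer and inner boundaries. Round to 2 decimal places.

46.00 mm

At z = 15.4 mm: the sphere is not intersected at this z (|z−center|=10.900 > r=4.5); the cube at (-3.5, -1.5) (footprint 5×18) is included at this height (perimeter 46.00 mm); Combining (union): only the 5×18 cube at (-3.5, -1.5) is present, so the union is just that shape — boundary = 46.00 mm. Overall, the cross-section is a single solid region. Total boundary length (outer) = 46.00 mm.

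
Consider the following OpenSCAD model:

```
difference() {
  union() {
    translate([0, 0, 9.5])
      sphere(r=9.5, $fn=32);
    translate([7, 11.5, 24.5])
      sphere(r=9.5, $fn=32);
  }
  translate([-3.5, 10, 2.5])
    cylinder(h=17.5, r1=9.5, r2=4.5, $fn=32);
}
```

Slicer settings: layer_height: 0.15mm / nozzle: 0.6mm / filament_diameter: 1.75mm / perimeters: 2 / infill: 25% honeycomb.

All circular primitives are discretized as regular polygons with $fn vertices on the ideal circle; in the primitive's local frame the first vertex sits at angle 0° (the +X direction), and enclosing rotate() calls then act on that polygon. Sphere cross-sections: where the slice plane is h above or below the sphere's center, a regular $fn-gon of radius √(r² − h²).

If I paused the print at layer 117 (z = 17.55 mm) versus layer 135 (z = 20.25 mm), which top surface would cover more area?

Layer 117 (z = 17.55): the r=9.5 sphere contributes a regular 32-gon of circumradius √(9.5²−8.05²) = 5.045 (area = (32/2)·5.045²·sin(360°/32) = 79.43 mm²); the r=9.5 sphere at (7, 11.5) contributes a regular 32-gon of circumradius √(9.5²−6.95²) = 6.477 (area = (32/2)·6.477²·sin(360°/32) = 130.94 mm²); Merging all regions: the 2 present regions are separate (no shared area or edge), so areas and boundary lengths simply add and each stays a separate island — area = 210.37 mm²; the cone at (-3.5, 10) (r1=9.5→r2=4.5) has section circumradius 5.200 here — a regular 32-gon (area = (32/2)·5.200²·sin(360°/32) = 84.40 mm²); After the difference (first − rest): starting from the result so far (210.37 mm²), the cone at (-3.5, 10) partially overlaps it — only the 3.31 mm² overlap (of its 84.40 mm²) is removed, clipping the outline — area = 207.06 mm². So its area = 207.06 mm². Layer 135 (z = 20.25): the sphere is not intersected at this z (|z−center|=10.750 > r=9.5); the r=9.5 sphere at (7, 11.5) slices to a regular 32-gon of circumradius 8.496 (√(r²−h²) with h=4.25 from center) (area = (32/2)·8.496²·sin(360°/32) = 225.33 mm²); Combining (union): only the r=9.5 sphere at (7, 11.5) is present, so the union is just that shape — area = 225.33 mm²; the cone at (-3.5, 10) is not intersected at this z (z outside [2.5, 20]); After the difference (first − rest): none of the subtracted shapes is present at this height, so that combined region is unchanged — area = 225.33 mm². So its area = 225.33 mm². Layer 135 is larger (225.33 vs 207.06 mm²).

layer 135 (z = 20.25 mm)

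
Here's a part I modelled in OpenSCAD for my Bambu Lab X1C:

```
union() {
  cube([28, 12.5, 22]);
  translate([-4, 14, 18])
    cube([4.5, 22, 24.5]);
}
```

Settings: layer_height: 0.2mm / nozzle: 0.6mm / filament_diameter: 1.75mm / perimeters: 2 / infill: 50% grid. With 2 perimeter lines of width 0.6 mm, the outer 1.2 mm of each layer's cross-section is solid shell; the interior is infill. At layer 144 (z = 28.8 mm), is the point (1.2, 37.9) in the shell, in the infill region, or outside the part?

At z = 28.8 mm: the cube is absent (z outside [0, 22]); the cube at (-4, 14) (footprint 4.5×22) is included at this height; Combining (union): only the 4.5×22 cube at (-4, 14) is present, so the union is just that shape — 1 connected region. Overall, the cross-section is a single solid region. The nearest boundary edge runs (0.50, 14.00)→(0.50, 36.00); distance from the point to it = 2.02 mm. The point is not inside any of the regions above, so it lies outside the cross-section (2.02 mm from the nearest boundary).

outside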